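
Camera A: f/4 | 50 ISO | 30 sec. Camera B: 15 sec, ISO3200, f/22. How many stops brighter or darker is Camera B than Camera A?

Aperture: f/4 → f/5.6 → f/8 → f/11 → f/16 → f/22 — 5 stops smaller aperture (darker).
Shutter speed: 30 → 15 — 1 stop shorter (darker).
ISO: 50 → 100 → 200 → 400 → 800 → 1600 → 3200 — 6 stops raised (brighter).
Net: −5 −1 +6 = 0 stops.

same exposure (0 stops)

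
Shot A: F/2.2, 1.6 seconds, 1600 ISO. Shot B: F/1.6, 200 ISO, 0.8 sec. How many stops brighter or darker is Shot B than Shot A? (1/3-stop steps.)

Aperture: f/2.2 → f/2 → f/1.8 → f/1.6 — 1 stop opened up (brighter).
Shutter speed: 1.6 → 1.3 → 1 → 0.8 — 1 stop shorter (darker).
ISO: 1600 → 1250 → 1000 → 800 → 640 → 500 → 400 → 320 → 250 → 200 — 3 stops lower (darker).
Net: +1 −1 −3 = −3 stops.

3 stops darker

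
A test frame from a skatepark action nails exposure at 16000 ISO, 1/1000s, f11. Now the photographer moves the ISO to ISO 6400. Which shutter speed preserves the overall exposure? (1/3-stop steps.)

1/400s

ISO: 16000 → 12800 → 10000 → 8000 → 6400 — 1 1/3 stops lower (darker).
Need 1 1/3 stops brighter from the shutter speed: 1/1000 → 1/800 → 1/640 → 1/500 → 1/400.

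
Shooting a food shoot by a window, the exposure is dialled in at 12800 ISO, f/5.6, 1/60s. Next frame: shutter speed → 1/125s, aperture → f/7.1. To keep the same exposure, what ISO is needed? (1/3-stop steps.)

ISO 40000

Shutter speed: 1/60 → 1/80 → 1/100 → 1/125 — 1 stop faster (darker).
Aperture: f/5.6 → f/6.3 → f/7.1 — 2/3 stop stopped down (darker).
Net change so far: 1 2/3 stops darker. Offset with the ISO: 12800 → 16000 → 20000 → 25600 → 32000 → 40000.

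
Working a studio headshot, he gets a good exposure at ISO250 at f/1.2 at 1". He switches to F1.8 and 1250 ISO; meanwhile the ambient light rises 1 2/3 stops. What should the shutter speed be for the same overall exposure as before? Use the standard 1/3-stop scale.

Scene light: 1 2/3 stops brighter.
Aperture: f/1.2 → f/1.4 → f/1.6 → f/1.8 — 1 stop smaller aperture (darker).
ISO: 250 → 320 → 400 → 500 → 640 → 800 → 1000 → 1250 — 2 1/3 stops higher (brighter).
Net so far: 3 stops brighter. Shutter speed: 1 → 0.8 → 0.6 → 0.5 → 0.4 → 0.3 → 1/4 → 1/5 → 1/6 → 1/8.

1/8s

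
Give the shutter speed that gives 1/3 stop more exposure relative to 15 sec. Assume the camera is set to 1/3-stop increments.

Shutter speed: 15 → 20 — 1/3 stop slower (brighter).

20 s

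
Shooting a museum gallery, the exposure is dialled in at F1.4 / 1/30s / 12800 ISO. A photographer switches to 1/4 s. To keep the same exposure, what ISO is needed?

Shutter speed: 1/30 → 1/15 → 1/8 → 1/4 — 3 stops longer (brighter).
Need 3 stops darker from the ISO: 12800 → 6400 → 3200 → 1600.

ISO 1600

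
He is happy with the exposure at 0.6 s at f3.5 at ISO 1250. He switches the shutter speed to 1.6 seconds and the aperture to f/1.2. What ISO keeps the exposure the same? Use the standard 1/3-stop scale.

ISO 64

Shutter speed: 0.6 → 0.8 → 1 → 1.3 → 1.6 — 1 1/3 stops longer (brighter).
Aperture: f/3.5 → f/3.2 → f/2.8 → f/2.5 → f/2.2 → f/2 → f/1.8 → f/1.6 → f/1.4 → f/1.2 — 3 stops larger aperture (brighter).
Net change so far: 4 1/3 stops brighter. Offset with the ISO: 1250 → 1000 → 800 → 640 → 500 → 400 → 320 → 250 → 200 → 160 → 125 → 100 → 80 → 64.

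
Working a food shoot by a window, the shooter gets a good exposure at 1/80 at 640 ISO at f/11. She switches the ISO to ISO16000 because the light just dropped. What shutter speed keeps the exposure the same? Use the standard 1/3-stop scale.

1/2000s

ISO: 640 → 800 → 1000 → 1250 → 1600 → 2000 → 2500 → 3200 → 4000 → 5000 → 6400 → 8000 → 10000 → 12800 → 16000 — 4 2/3 stops higher (brighter).
Need 4 2/3 stops darker from the shutter speed: 1/80 → 1/100 → 1/125 → 1/160 → 1/200 → 1/250 → 1/320 → 1/400 → 1/500 → 1/640 → 1/800 → 1/1000 → 1/1250 → 1/1600 → 1/2000.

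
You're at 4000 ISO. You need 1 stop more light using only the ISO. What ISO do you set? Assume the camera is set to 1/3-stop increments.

ISO 8000

ISO: 4000 → 5000 → 6400 → 8000 — 1 stop raised (brighter).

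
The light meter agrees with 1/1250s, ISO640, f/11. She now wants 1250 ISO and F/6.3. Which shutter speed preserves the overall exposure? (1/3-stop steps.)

1/8000s

ISO: 640 → 800 → 1000 → 1250 — 1 stop higher (brighter).
Aperture: f/11 → f/10 → f/9 → f/8 → f/7.1 → f/6.3 — 1 2/3 stops larger aperture (brighter).
Net change so far: 2 2/3 stops brighter. Offset with the shutter speed: 1/1250 → 1/1600 → 1/2000 → 1/2500 → 1/3200 → 1/4000 → 1/5000 → 1/6400 → 1/8000.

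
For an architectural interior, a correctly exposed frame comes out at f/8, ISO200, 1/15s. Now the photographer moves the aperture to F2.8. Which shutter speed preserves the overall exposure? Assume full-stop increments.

Aperture: f/8 → f/5.6 → f/4 → f/2.8 — 3 stops wider (brighter).
Need 3 stops darker from the shutter speed: 1/15 → 1/30 → 1/60 → 1/125.

1/125s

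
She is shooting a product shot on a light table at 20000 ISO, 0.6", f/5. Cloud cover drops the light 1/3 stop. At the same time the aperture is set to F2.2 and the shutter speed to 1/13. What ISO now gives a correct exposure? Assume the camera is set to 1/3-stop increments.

ISO 40000

Scene light: 1/3 stop darker.
Aperture: f/5 → f/4.5 → f/4 → f/3.5 → f/3.2 → f/2.8 → f/2.5 → f/2.2 — 2 1/3 stops opened up (brighter).
Shutter speed: 0.6 → 0.5 → 0.4 → 0.3 → 1/4 → 1/5 → 1/6 → 1/8 → 1/10 → 1/13 — 3 stops faster (darker).
Net so far: 1 stop darker. ISO: 20000 → 25600 → 32000 → 40000.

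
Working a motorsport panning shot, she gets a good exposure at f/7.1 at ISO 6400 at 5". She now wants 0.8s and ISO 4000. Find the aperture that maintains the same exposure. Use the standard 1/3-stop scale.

Shutter speed: 5 → 4 → 3.2 → 2.5 → 2 → 1.6 → 1.3 → 1 → 0.8 — 2 2/3 stops faster (darker).
ISO: 6400 → 5000 → 4000 — 2/3 stop dropped (darker).
Net change so far: 3 1/3 stops darker. Offset with the aperture: f/7.1 → f/6.3 → f/5.6 → f/5 → f/4.5 → f/4 → f/3.5 → f/3.2 → f/2.8 → f/2.5 → f/2.2.

f/2.2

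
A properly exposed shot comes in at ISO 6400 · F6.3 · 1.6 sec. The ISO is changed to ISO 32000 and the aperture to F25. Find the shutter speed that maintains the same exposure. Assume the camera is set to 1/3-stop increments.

ISO: 6400 → 8000 → 10000 → 12800 → 16000 → 20000 → 25600 → 32000 — 2 1/3 stops higher (brighter).
Aperture: f/6.3 → f/7.1 → f/8 → f/9 → f/10 → f/11 → f/13 → f/14 → f/16 → f/18 → f/20 → f/22 → f/25 — 4 stops stopped down (darker).
Net change so far: 1 2/3 stops darker. Offset with the shutter speed: 1.6 → 2 → 2.5 → 3.2 → 4 → 5.

5 s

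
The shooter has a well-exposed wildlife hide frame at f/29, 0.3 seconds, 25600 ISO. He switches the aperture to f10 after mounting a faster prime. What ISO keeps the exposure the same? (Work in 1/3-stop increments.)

Aperture: f/29 → f/25 → f/22 → f/20 → f/18 → f/16 → f/14 → f/13 → f/11 → f/10 — 3 stops opened up (brighter).
Need 3 stops darker from the ISO: 25600 → 20000 → 16000 → 12800 → 10000 → 8000 → 6400 → 5000 → 4000 → 3200.

ISO 3200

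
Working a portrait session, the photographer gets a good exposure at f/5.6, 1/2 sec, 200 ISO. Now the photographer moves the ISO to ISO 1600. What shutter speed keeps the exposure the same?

1/15s

ISO: 200 → 400 → 800 → 1600 — 3 stops higher (brighter).
Need 3 stops darker from the shutter speed: 1/2 → 1/4 → 1/8 → 1/15.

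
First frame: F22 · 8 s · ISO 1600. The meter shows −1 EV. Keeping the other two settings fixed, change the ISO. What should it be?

Underexposed by 1 stop → need 1 stop brighter.
ISO: 1600 → 3200.

ISO 3200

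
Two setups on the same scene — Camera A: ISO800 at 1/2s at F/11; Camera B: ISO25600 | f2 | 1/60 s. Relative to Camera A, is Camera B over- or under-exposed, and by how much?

Aperture: f/11 → f/8 → f/5.6 → f/4 → f/2.8 → f/2 — 5 stops larger aperture (brighter).
Shutter speed: 1/2 → 1/4 → 1/8 → 1/15 → 1/30 → 1/60 — 5 stops shorter (darker).
ISO: 800 → 1600 → 3200 → 6400 → 12800 → 25600 — 5 stops higher (brighter).
Net: +5 −5 +5 = +5 stops.

5 stops brighter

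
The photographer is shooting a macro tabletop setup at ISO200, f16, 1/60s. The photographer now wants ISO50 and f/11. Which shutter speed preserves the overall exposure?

1/30s

ISO: 200 → 100 → 50 — 2 stops dropped (darker).
Aperture: f/16 → f/11 — 1 stop wider (brighter).
Net change so far: 1 stop darker. Offset with the shutter speed: 1/60 → 1/30.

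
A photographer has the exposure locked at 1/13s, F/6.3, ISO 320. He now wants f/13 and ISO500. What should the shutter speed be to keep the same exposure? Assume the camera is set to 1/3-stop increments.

Aperture: f/6.3 → f/7.1 → f/8 → f/9 → f/10 → f/11 → f/13 — 2 stops narrower (darker).
ISO: 320 → 400 → 500 — 2/3 stop raised (brighter).
Net change so far: 1 1/3 stops darker. Offset with the shutter speed: 1/13 → 1/10 → 1/8 → 1/6 → 1/5.

1/5s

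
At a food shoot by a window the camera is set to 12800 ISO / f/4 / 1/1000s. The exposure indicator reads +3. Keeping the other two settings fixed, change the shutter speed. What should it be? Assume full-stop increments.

Overexposed by 3 stops → need 3 stops darker.
Shutter speed: 1/1000 → 1/2000 → 1/4000 → 1/8000.

1/8000s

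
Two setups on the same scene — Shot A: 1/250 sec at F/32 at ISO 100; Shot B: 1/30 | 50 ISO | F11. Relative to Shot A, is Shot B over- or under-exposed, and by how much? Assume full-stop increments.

5 stops brighter

Aperture: f/32 → f/22 → f/16 → f/11 — 3 stops wider (brighter).
Shutter speed: 1/250 → 1/125 → 1/60 → 1/30 — 3 stops slower (brighter).
ISO: 100 → 50 — 1 stop lower (darker).
Net: +3 +3 −1 = +5 stops.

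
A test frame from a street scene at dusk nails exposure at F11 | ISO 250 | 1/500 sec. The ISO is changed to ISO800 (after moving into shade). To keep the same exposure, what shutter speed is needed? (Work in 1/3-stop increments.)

ISO: 250 → 320 → 400 → 500 → 640 → 800 — 1 2/3 stops higher (brighter).
Need 1 2/3 stops darker from the shutter speed: 1/500 → 1/640 → 1/800 → 1/1000 → 1/1250 → 1/1600.

1/1600s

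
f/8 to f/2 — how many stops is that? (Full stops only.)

4 stops

f/8 → f/5.6 → f/4 → f/2.8 → f/2 — count the steps: 4 stops.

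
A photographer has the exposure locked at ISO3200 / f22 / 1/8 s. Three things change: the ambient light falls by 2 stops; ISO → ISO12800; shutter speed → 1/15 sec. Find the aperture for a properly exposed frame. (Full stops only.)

Scene light: 2 stops darker.
ISO: 3200 → 6400 → 12800 — 2 stops raised (brighter).
Shutter speed: 1/8 → 1/15 — 1 stop faster (darker).
Net so far: 1 stop darker. Aperture: f/22 → f/16.

f/16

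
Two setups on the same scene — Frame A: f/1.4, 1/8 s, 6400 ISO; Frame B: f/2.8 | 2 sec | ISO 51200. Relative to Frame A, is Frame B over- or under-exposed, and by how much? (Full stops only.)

Aperture: f/1.4 → f/2 → f/2.8 — 2 stops narrower (darker).
Shutter speed: 1/8 → 1/4 → 1/2 → 1 → 2 — 4 stops longer (brighter).
ISO: 6400 → 12800 → 25600 → 51200 — 3 stops raised (brighter).
Net: −2 +4 +3 = +5 stops.

5 stops brighter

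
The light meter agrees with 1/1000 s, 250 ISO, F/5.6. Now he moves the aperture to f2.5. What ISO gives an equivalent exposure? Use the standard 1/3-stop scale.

Aperture: f/5.6 → f/5 → f/4.5 → f/4 → f/3.5 → f/3.2 → f/2.8 → f/2.5 — 2 1/3 stops larger aperture (brighter).
Need 2 1/3 stops darker from the ISO: 250 → 200 → 160 → 125 → 100 → 80 → 64 → 50.

ISO 50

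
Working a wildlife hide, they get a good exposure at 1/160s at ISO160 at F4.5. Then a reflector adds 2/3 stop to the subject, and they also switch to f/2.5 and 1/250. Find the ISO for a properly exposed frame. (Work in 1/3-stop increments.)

ISO 50

Scene light: 2/3 stop brighter.
Aperture: f/4.5 → f/4 → f/3.5 → f/3.2 → f/2.8 → f/2.5 — 1 2/3 stops opened up (brighter).
Shutter speed: 1/160 → 1/200 → 1/250 — 2/3 stop faster (darker).
Net so far: 1 2/3 stops brighter. ISO: 160 → 125 → 100 → 80 → 64 → 50.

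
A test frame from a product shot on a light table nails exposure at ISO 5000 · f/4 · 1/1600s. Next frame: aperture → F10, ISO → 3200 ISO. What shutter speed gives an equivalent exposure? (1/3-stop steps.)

1/160s

Aperture: f/4 → f/4.5 → f/5 → f/5.6 → f/6.3 → f/7.1 → f/8 → f/9 → f/10 — 2 2/3 stops smaller aperture (darker).
ISO: 5000 → 4000 → 3200 — 2/3 stop dropped (darker).
Net change so far: 3 1/3 stops darker. Offset with the shutter speed: 1/1600 → 1/1250 → 1/1000 → 1/800 → 1/640 → 1/500 → 1/400 → 1/320 → 1/250 → 1/200 → 1/160.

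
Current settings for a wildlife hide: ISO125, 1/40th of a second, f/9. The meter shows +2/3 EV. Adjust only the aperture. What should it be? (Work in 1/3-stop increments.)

f/11

Overexposed by 2/3 stop → need 2/3 stop darker.
Aperture: f/9 → f/10 → f/11.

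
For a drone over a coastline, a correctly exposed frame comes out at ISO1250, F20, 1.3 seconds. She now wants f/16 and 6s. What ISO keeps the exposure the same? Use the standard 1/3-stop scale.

ISO 160

Aperture: f/20 → f/18 → f/16 — 2/3 stop wider (brighter).
Shutter speed: 1.3 → 1.6 → 2 → 2.5 → 3.2 → 4 → 5 → 6 — 2 1/3 stops longer (brighter).
Net change so far: 3 stops brighter. Offset with the ISO: 1250 → 1000 → 800 → 640 → 500 → 400 → 320 → 250 → 200 → 160.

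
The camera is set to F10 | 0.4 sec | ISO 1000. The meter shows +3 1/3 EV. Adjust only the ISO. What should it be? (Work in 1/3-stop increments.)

ISO 100

Overexposed by 3 1/3 stops → need 3 1/3 stops darker.
ISO: 1000 → 800 → 640 → 500 → 400 → 320 → 250 → 200 → 160 → 125 → 100.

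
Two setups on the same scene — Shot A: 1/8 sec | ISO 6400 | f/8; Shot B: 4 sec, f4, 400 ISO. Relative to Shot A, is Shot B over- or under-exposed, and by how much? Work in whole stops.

Aperture: f/8 → f/5.6 → f/4 — 2 stops opened up (brighter).
Shutter speed: 1/8 → 1/4 → 1/2 → 1 → 2 → 4 — 5 stops longer (brighter).
ISO: 6400 → 3200 → 1600 → 800 → 400 — 4 stops lower (darker).
Net: +2 +5 −4 = +3 stops.

3 stops brighter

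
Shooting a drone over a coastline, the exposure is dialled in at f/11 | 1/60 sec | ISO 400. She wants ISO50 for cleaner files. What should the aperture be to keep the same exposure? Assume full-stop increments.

ISO: 400 → 200 → 100 → 50 — 3 stops lower (darker).
Need 3 stops brighter from the aperture: f/11 → f/8 → f/5.6 → f/4.

f/4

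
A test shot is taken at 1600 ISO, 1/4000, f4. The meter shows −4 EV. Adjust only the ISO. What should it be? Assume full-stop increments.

ISO 25600

Underexposed by 4 stops → need 4 stops brighter.
ISO: 1600 → 3200 → 6400 → 12800 → 25600.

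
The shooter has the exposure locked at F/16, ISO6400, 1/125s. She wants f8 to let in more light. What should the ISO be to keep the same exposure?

Aperture: f/16 → f/11 → f/8 — 2 stops opened up (brighter).
Need 2 stops darker from the ISO: 6400 → 3200 → 1600.

ISO 1600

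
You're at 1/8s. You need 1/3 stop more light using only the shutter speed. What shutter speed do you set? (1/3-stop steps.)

Shutter speed: 1/8 → 1/6 — 1/3 stop longer (brighter).

1/6s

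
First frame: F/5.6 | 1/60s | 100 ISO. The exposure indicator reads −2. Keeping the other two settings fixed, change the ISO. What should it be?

ISO 400

Underexposed by 2 stops → need 2 stops brighter.
ISO: 100 → 200 → 400.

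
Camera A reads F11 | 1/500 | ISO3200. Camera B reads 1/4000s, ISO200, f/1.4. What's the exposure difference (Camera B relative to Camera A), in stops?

Aperture: f/11 → f/8 → f/5.6 → f/4 → f/2.8 → f/2 → f/1.4 — 6 stops wider (brighter).
Shutter speed: 1/500 → 1/1000 → 1/2000 → 1/4000 — 3 stops shorter (darker).
ISO: 3200 → 1600 → 800 → 400 → 200 — 4 stops dropped (darker).
Net: +6 −3 −4 = −1 stop.

1 stop darker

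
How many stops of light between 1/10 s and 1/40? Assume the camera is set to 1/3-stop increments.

1/10 → 1/13 → 1/15 → 1/20 → 1/25 → 1/30 → 1/40 — count the steps: 6 third-stops = 2 stops.

2 stops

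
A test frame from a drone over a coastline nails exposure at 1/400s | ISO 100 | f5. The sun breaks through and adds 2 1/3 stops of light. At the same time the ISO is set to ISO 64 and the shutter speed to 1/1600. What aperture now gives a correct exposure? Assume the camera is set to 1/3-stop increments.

Scene light: 2 1/3 stops brighter.
ISO: 100 → 80 → 64 — 2/3 stop lower (darker).
Shutter speed: 1/400 → 1/500 → 1/640 → 1/800 → 1/1000 → 1/1250 → 1/1600 — 2 stops shorter (darker).
Net so far: 1/3 stop darker. Aperture: f/5 → f/4.5.

f/4.5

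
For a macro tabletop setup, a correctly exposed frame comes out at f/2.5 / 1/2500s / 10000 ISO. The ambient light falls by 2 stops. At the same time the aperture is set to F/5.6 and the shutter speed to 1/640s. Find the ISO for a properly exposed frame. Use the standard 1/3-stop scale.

ISO 51200

Scene light: 2 stops darker.
Aperture: f/2.5 → f/2.8 → f/3.2 → f/3.5 → f/4 → f/4.5 → f/5 → f/5.6 — 2 1/3 stops narrower (darker).
Shutter speed: 1/2500 → 1/2000 → 1/1600 → 1/1250 → 1/1000 → 1/800 → 1/640 — 2 stops longer (brighter).
Net so far: 2 1/3 stops darker. ISO: 10000 → 12800 → 16000 → 20000 → 25600 → 32000 → 40000 → 51200.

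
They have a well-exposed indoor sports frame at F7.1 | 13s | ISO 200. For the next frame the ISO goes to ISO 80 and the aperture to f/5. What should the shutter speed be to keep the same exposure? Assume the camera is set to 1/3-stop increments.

ISO: 200 → 160 → 125 → 100 → 80 — 1 1/3 stops lower (darker).
Aperture: f/7.1 → f/6.3 → f/5.6 → f/5 — 1 stop wider (brighter).
Net change so far: 1/3 stop darker. Offset with the shutter speed: 13 → 15.

15 s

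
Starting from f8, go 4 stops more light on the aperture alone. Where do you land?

Aperture: f/8 → f/5.6 → f/4 → f/2.8 → f/2 — 4 stops larger aperture (brighter).

f/2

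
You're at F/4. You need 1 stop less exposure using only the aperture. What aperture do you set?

Aperture: f/4 → f/5.6 — 1 stop smaller aperture (darker).

f/5.6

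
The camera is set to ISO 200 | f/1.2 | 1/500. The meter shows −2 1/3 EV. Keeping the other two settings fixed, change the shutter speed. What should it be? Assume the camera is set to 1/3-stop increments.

1/100s

Underexposed by 2 1/3 stops → need 2 1/3 stops brighter.
Shutter speed: 1/500 → 1/400 → 1/320 → 1/250 → 1/200 → 1/160 → 1/125 → 1/100.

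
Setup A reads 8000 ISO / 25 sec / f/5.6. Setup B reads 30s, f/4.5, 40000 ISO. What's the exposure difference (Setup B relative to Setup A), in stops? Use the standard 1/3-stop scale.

3 1/3 stops brighter

Aperture: f/5.6 → f/5 → f/4.5 — 2/3 stop opened up (brighter).
Shutter speed: 25 → 30 — 1/3 stop longer (brighter).
ISO: 8000 → 10000 → 12800 → 16000 → 20000 → 25600 → 32000 → 40000 — 2 1/3 stops raised (brighter).
Net: +2/3 +1/3 +2 1/3 = +3 1/3 stops.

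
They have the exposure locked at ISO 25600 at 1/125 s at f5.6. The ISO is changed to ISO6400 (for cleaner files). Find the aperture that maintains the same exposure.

ISO: 25600 → 12800 → 6400 — 2 stops lower (darker).
Need 2 stops brighter from the aperture: f/5.6 → f/4 → f/2.8.

f/2.8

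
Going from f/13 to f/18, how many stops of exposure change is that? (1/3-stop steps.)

f/13 → f/14 → f/16 → f/18 — count the steps: 3 third-stops = 1 stop.

1 stop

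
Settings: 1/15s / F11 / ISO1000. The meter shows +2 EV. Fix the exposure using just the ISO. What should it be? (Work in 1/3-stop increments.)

ISO 250

Overexposed by 2 stops → need 2 stops darker.
ISO: 1000 → 800 → 640 → 500 → 400 → 320 → 250.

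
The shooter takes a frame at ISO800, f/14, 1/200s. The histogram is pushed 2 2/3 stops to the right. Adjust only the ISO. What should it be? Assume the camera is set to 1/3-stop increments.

Overexposed by 2 2/3 stops → need 2 2/3 stops darker.
ISO: 800 → 640 → 500 → 400 → 320 → 250 → 200 → 160 → 125.

ISO 125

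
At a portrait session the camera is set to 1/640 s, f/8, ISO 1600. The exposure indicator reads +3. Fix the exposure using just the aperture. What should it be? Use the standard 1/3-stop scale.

f/22

Overexposed by 3 stops → need 3 stops darker.
Aperture: f/8 → f/9 → f/10 → f/11 → f/13 → f/14 → f/16 → f/18 → f/20 → f/22.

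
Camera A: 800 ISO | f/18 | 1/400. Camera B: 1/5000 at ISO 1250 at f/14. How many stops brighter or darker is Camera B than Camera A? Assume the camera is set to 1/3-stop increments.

Aperture: f/18 → f/16 → f/14 — 2/3 stop wider (brighter).
Shutter speed: 1/400 → 1/500 → 1/640 → 1/800 → 1/1000 → 1/1250 → 1/1600 → 1/2000 → 1/2500 → 1/3200 → 1/4000 → 1/5000 — 3 2/3 stops shorter (darker).
ISO: 800 → 1000 → 1250 — 2/3 stop raised (brighter).
Net: +2/3 −3 2/3 +2/3 = −2 1/3 stops.

2 1/3 stops darker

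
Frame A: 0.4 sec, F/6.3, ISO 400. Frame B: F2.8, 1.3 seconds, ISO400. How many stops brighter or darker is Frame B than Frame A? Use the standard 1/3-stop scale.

4 stops brighter

Aperture: f/6.3 → f/5.6 → f/5 → f/4.5 → f/4 → f/3.5 → f/3.2 → f/2.8 — 2 1/3 stops larger aperture (brighter).
Shutter speed: 0.4 → 0.5 → 0.6 → 0.8 → 1 → 1.3 — 1 2/3 stops slower (brighter).
ISO: unchanged.
Net: +2 1/3 +1 2/3 = +4 stops.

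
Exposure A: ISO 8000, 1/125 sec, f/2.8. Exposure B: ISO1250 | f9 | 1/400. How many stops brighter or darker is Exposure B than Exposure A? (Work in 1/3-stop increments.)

Aperture: f/2.8 → f/3.2 → f/3.5 → f/4 → f/4.5 → f/5 → f/5.6 → f/6.3 → f/7.1 → f/8 → f/9 — 3 1/3 stops smaller aperture (darker).
Shutter speed: 1/125 → 1/160 → 1/200 → 1/250 → 1/320 → 1/400 — 1 2/3 stops faster (darker).
ISO: 8000 → 6400 → 5000 → 4000 → 3200 → 2500 → 2000 → 1600 → 1250 — 2 2/3 stops lower (darker).
Net: −3 1/3 −1 2/3 −2 2/3 = −7 2/3 stops.

7 2/3 stops darker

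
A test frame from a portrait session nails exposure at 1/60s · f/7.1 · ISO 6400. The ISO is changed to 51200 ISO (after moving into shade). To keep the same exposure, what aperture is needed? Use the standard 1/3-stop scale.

ISO: 6400 → 8000 → 10000 → 12800 → 16000 → 20000 → 25600 → 32000 → 40000 → 51200 — 3 stops higher (brighter).
Need 3 stops darker from the aperture: f/7.1 → f/8 → f/9 → f/10 → f/11 → f/13 → f/14 → f/16 → f/18 → f/20.

f/20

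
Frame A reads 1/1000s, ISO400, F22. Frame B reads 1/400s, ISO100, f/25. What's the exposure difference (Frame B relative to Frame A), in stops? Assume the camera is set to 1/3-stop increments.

Aperture: f/22 → f/25 — 1/3 stop smaller aperture (darker).
Shutter speed: 1/1000 → 1/800 → 1/640 → 1/500 → 1/400 — 1 1/3 stops longer (brighter).
ISO: 400 → 320 → 250 → 200 → 160 → 125 → 100 — 2 stops dropped (darker).
Net: −1/3 +1 1/3 −2 = −1 stop.

1 stop darker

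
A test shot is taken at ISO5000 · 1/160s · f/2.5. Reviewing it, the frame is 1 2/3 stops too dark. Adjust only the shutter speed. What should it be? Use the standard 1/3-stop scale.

1/50s

Underexposed by 1 2/3 stops → need 1 2/3 stops brighter.
Shutter speed: 1/160 → 1/125 → 1/100 → 1/80 → 1/60 → 1/50.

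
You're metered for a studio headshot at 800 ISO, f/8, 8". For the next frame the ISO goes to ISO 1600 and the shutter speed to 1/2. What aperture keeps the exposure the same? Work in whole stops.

f/2.8

ISO: 800 → 1600 — 1 stop raised (brighter).
Shutter speed: 8 → 4 → 2 → 1 → 1/2 — 4 stops shorter (darker).
Net change so far: 3 stops darker. Offset with the aperture: f/8 → f/5.6 → f/4 → f/2.8.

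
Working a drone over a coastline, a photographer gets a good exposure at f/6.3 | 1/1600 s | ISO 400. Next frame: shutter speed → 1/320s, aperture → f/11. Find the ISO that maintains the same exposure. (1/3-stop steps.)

Shutter speed: 1/1600 → 1/1250 → 1/1000 → 1/800 → 1/640 → 1/500 → 1/400 → 1/320 — 2 1/3 stops longer (brighter).
Aperture: f/6.3 → f/7.1 → f/8 → f/9 → f/10 → f/11 — 1 2/3 stops smaller aperture (darker).
Net change so far: 2/3 stop brighter. Offset with the ISO: 400 → 320 → 250.

ISO 250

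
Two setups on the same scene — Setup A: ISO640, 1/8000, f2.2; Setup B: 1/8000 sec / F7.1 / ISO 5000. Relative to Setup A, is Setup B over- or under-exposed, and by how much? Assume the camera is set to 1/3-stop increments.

1/3 stop darker

Aperture: f/2.2 → f/2.5 → f/2.8 → f/3.2 → f/3.5 → f/4 → f/4.5 → f/5 → f/5.6 → f/6.3 → f/7.1 — 3 1/3 stops narrower (darker).
Shutter speed: unchanged.
ISO: 640 → 800 → 1000 → 1250 → 1600 → 2000 → 2500 → 3200 → 4000 → 5000 — 3 stops raised (brighter).
Net: −3 1/3 +3 = −1/3 stops.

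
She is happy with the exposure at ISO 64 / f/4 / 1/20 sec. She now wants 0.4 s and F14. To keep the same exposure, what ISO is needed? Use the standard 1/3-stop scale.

ISO 100

Shutter speed: 1/20 → 1/15 → 1/13 → 1/10 → 1/8 → 1/6 → 1/5 → 1/4 → 0.3 → 0.4 — 3 stops slower (brighter).
Aperture: f/4 → f/4.5 → f/5 → f/5.6 → f/6.3 → f/7.1 → f/8 → f/9 → f/10 → f/11 → f/13 → f/14 — 3 2/3 stops narrower (darker).
Net change so far: 2/3 stop darker. Offset with the ISO: 64 → 80 → 100.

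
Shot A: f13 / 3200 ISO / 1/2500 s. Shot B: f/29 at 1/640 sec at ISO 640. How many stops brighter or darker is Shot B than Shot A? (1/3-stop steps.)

2 2/3 stops darker

Aperture: f/13 → f/14 → f/16 → f/18 → f/20 → f/22 → f/25 → f/29 — 2 1/3 stops narrower (darker).
Shutter speed: 1/2500 → 1/2000 → 1/1600 → 1/1250 → 1/1000 → 1/800 → 1/640 — 2 stops slower (brighter).
ISO: 3200 → 2500 → 2000 → 1600 → 1250 → 1000 → 800 → 640 — 2 1/3 stops dropped (darker).
Net: −2 1/3 +2 −2 1/3 = −2 2/3 stops.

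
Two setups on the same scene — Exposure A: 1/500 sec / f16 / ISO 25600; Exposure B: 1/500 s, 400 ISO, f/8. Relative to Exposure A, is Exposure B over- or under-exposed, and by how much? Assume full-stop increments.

Aperture: f/16 → f/11 → f/8 — 2 stops wider (brighter).
Shutter speed: unchanged.
ISO: 25600 → 12800 → 6400 → 3200 → 1600 → 800 → 400 — 6 stops lower (darker).
Net: +2 −6 = −4 stops.

4 stops darker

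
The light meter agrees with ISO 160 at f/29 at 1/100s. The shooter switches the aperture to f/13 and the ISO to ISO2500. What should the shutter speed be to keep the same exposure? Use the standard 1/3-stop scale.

Aperture: f/29 → f/25 → f/22 → f/20 → f/18 → f/16 → f/14 → f/13 — 2 1/3 stops opened up (brighter).
ISO: 160 → 200 → 250 → 320 → 400 → 500 → 640 → 800 → 1000 → 1250 → 1600 → 2000 → 2500 — 4 stops higher (brighter).
Net change so far: 6 1/3 stops brighter. Offset with the shutter speed: 1/100 → 1/125 → 1/160 → 1/200 → 1/250 → 1/320 → 1/400 → 1/500 → 1/640 → 1/800 → 1/1000 → 1/1250 → 1/1600 → 1/2000 → 1/2500 → 1/3200 → 1/4000 → 1/5000 → 1/6400 → 1/8000.

1/8000s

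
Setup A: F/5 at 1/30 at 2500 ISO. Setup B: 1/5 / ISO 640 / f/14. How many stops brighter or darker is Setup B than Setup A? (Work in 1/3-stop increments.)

2 1/3 stops darker

Aperture: f/5 → f/5.6 → f/6.3 → f/7.1 → f/8 → f/9 → f/10 → f/11 → f/13 → f/14 — 3 stops smaller aperture (darker).
Shutter speed: 1/30 → 1/25 → 1/20 → 1/15 → 1/13 → 1/10 → 1/8 → 1/6 → 1/5 — 2 2/3 stops longer (brighter).
ISO: 2500 → 2000 → 1600 → 1250 → 1000 → 800 → 640 — 2 stops dropped (darker).
Net: −3 +2 2/3 −2 = −2 1/3 stops.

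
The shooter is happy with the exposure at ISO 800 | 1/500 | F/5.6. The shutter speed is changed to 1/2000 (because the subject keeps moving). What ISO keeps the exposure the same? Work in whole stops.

Shutter speed: 1/500 → 1/1000 → 1/2000 — 2 stops faster (darker).
Need 2 stops brighter from the ISO: 800 → 1600 → 3200.

ISO 3200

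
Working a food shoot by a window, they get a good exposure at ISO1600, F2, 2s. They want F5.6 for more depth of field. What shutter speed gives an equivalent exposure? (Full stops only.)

15 s

Aperture: f/2 → f/2.8 → f/4 → f/5.6 — 3 stops narrower (darker).
Need 3 stops brighter from the shutter speed: 2 → 4 → 8 → 15.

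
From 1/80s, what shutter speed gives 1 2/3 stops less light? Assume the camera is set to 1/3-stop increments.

Shutter speed: 1/80 → 1/100 → 1/125 → 1/160 → 1/200 → 1/250 — 1 2/3 stops faster (darker).

1/250s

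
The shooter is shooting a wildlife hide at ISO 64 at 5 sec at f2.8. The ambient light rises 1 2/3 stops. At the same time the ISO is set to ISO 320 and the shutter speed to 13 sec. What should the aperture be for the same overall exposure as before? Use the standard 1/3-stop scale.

Scene light: 1 2/3 stops brighter.
ISO: 64 → 80 → 100 → 125 → 160 → 200 → 250 → 320 — 2 1/3 stops higher (brighter).
Shutter speed: 5 → 6 → 8 → 10 → 13 — 1 1/3 stops longer (brighter).
Net so far: 5 1/3 stops brighter. Aperture: f/2.8 → f/3.2 → f/3.5 → f/4 → f/4.5 → f/5 → f/5.6 → f/6.3 → f/7.1 → f/8 → f/9 → f/10 → f/11 → f/13 → f/14 → f/16 → f/18.

f/18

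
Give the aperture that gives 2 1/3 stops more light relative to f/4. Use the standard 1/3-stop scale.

Aperture: f/4 → f/3.5 → f/3.2 → f/2.8 → f/2.5 → f/2.2 → f/2 → f/1.8 — 2 1/3 stops wider (brighter).

f/1.8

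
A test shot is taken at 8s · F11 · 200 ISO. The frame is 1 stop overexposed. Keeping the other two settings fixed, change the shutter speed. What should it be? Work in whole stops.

Overexposed by 1 stop → need 1 stop darker.
Shutter speed: 8 → 4.

4 s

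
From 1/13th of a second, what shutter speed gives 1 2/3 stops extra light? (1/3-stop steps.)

1/4s

Shutter speed: 1/13 → 1/10 → 1/8 → 1/6 → 1/5 → 1/4 — 1 2/3 stops slower (brighter).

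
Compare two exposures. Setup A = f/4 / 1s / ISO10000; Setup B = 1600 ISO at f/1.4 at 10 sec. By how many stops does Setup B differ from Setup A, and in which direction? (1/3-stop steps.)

3 2/3 stops brighter

Aperture: f/4 → f/3.5 → f/3.2 → f/2.8 → f/2.5 → f/2.2 → f/2 → f/1.8 → f/1.6 → f/1.4 — 3 stops larger aperture (brighter).
Shutter speed: 1 → 1.3 → 1.6 → 2 → 2.5 → 3.2 → 4 → 5 → 6 → 8 → 10 — 3 1/3 stops slower (brighter).
ISO: 10000 → 8000 → 6400 → 5000 → 4000 → 3200 → 2500 → 2000 → 1600 — 2 2/3 stops lower (darker).
Net: +3 +3 1/3 −2 2/3 = +3 2/3 stops.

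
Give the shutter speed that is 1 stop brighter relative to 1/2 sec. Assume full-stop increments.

1 s

Shutter speed: 1/2 → 1 — 1 stop slower (brighter).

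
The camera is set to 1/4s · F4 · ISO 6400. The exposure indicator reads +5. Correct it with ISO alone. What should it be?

Overexposed by 5 stops → need 5 stops darker.
ISO: 6400 → 3200 → 1600 → 800 → 400 → 200.

ISO 200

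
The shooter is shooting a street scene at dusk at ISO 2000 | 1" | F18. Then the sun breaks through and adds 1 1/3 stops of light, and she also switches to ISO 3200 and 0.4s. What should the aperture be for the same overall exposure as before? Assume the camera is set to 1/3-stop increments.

Scene light: 1 1/3 stops brighter.
ISO: 2000 → 2500 → 3200 — 2/3 stop raised (brighter).
Shutter speed: 1 → 0.8 → 0.6 → 0.5 → 0.4 — 1 1/3 stops faster (darker).
Net so far: 2/3 stop brighter. Aperture: f/18 → f/20 → f/22.

f/22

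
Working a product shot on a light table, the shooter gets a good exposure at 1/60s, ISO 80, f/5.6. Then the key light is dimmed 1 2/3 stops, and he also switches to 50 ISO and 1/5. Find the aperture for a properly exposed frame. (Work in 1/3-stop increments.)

Scene light: 1 2/3 stops darker.
ISO: 80 → 64 → 50 — 2/3 stop dropped (darker).
Shutter speed: 1/60 → 1/50 → 1/40 → 1/30 → 1/25 → 1/20 → 1/15 → 1/13 → 1/10 → 1/8 → 1/6 → 1/5 — 3 2/3 stops slower (brighter).
Net so far: 1 1/3 stops brighter. Aperture: f/5.6 → f/6.3 → f/7.1 → f/8 → f/9.

f/9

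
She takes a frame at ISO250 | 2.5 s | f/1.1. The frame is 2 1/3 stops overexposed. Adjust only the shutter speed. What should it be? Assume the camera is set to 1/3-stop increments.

0.5 s

Overexposed by 2 1/3 stops → need 2 1/3 stops darker.
Shutter speed: 2.5 → 2 → 1.6 → 1.3 → 1 → 0.8 → 0.6 → 0.5.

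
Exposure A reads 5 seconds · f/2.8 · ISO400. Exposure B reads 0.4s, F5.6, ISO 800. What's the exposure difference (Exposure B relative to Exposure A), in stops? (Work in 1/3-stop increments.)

Aperture: f/2.8 → f/3.2 → f/3.5 → f/4 → f/4.5 → f/5 → f/5.6 — 2 stops smaller aperture (darker).
Shutter speed: 5 → 4 → 3.2 → 2.5 → 2 → 1.6 → 1.3 → 1 → 0.8 → 0.6 → 0.5 → 0.4 — 3 2/3 stops faster (darker).
ISO: 400 → 500 → 640 → 800 — 1 stop raised (brighter).
Net: −2 −3 2/3 +1 = −4 2/3 stops.

4 2/3 stops darker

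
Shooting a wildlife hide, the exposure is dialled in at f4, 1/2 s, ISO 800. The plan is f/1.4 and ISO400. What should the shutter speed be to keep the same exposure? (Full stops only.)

Aperture: f/4 → f/2.8 → f/2 → f/1.4 — 3 stops wider (brighter).
ISO: 800 → 400 — 1 stop lower (darker).
Net change so far: 2 stops brighter. Offset with the shutter speed: 1/2 → 1/4 → 1/8.

1/8s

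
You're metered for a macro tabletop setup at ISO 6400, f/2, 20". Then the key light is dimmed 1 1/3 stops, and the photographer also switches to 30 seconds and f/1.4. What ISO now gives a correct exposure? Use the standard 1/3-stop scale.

Scene light: 1 1/3 stops darker.
Shutter speed: 20 → 25 → 30 — 2/3 stop longer (brighter).
Aperture: f/2 → f/1.8 → f/1.6 → f/1.4 — 1 stop wider (brighter).
Net so far: 1/3 stop brighter. ISO: 6400 → 5000.

ISO 5000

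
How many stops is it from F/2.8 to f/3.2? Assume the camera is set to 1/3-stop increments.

f/2.8 → f/3.2 — count the steps: 1 third-stops = 1/3 stop.

1/3 stop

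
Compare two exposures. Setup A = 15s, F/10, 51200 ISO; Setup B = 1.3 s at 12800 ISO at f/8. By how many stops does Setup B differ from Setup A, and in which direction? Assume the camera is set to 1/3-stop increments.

Aperture: f/10 → f/9 → f/8 — 2/3 stop larger aperture (brighter).
Shutter speed: 15 → 13 → 10 → 8 → 6 → 5 → 4 → 3.2 → 2.5 → 2 → 1.6 → 1.3 — 3 2/3 stops faster (darker).
ISO: 51200 → 40000 → 32000 → 25600 → 20000 → 16000 → 12800 — 2 stops dropped (darker).
Net: +2/3 −3 2/3 −2 = −5 stops.

5 stops darker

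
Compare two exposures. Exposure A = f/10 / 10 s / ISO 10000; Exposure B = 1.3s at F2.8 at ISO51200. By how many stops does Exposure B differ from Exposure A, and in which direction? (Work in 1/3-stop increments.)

3 stops brighter

Aperture: f/10 → f/9 → f/8 → f/7.1 → f/6.3 → f/5.6 → f/5 → f/4.5 → f/4 → f/3.5 → f/3.2 → f/2.8 — 3 2/3 stops larger aperture (brighter).
Shutter speed: 10 → 8 → 6 → 5 → 4 → 3.2 → 2.5 → 2 → 1.6 → 1.3 — 3 stops faster (darker).
ISO: 10000 → 12800 → 16000 → 20000 → 25600 → 32000 → 40000 → 51200 — 2 1/3 stops raised (brighter).
Net: +3 2/3 −3 +2 1/3 = +3 stops.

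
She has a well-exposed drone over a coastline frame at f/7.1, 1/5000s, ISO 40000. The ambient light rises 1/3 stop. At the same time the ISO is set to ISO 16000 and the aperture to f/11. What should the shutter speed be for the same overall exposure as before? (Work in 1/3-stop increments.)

Scene light: 1/3 stop brighter.
ISO: 40000 → 32000 → 25600 → 20000 → 16000 — 1 1/3 stops dropped (darker).
Aperture: f/7.1 → f/8 → f/9 → f/10 → f/11 — 1 1/3 stops narrower (darker).
Net so far: 2 1/3 stops darker. Shutter speed: 1/5000 → 1/4000 → 1/3200 → 1/2500 → 1/2000 → 1/1600 → 1/1250 → 1/1000.

1/1000s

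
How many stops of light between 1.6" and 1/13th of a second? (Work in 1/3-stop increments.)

1.6 → 1.3 → 1 → 0.8 → 0.6 → 0.5 → 0.4 → 0.3 → 1/4 → 1/5 → 1/6 → 1/8 → 1/10 → 1/13 — count the steps: 13 third-stops = 4 1/3 stops.

4 1/3 stops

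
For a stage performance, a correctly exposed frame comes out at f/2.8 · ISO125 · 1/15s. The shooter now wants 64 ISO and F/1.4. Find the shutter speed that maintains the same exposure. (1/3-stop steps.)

1/30s

ISO: 125 → 100 → 80 → 64 — 1 stop dropped (darker).
Aperture: f/2.8 → f/2.5 → f/2.2 → f/2 → f/1.8 → f/1.6 → f/1.4 — 2 stops larger aperture (brighter).
Net change so far: 1 stop brighter. Offset with the shutter speed: 1/15 → 1/20 → 1/25 → 1/30.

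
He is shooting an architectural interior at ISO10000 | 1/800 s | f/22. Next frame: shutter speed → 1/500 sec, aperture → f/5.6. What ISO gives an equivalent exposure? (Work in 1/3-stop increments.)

Shutter speed: 1/800 → 1/640 → 1/500 — 2/3 stop longer (brighter).
Aperture: f/22 → f/20 → f/18 → f/16 → f/14 → f/13 → f/11 → f/10 → f/9 → f/8 → f/7.1 → f/6.3 → f/5.6 — 4 stops opened up (brighter).
Net change so far: 4 2/3 stops brighter. Offset with the ISO: 10000 → 8000 → 6400 → 5000 → 4000 → 3200 → 2500 → 2000 → 1600 → 1250 → 1000 → 800 → 640 → 500 → 400.

ISO 400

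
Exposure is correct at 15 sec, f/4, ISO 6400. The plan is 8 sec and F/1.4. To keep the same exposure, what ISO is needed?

ISO 1600

Shutter speed: 15 → 8 — 1 stop shorter (darker).
Aperture: f/4 → f/2.8 → f/2 → f/1.4 — 3 stops larger aperture (brighter).
Net change so far: 2 stops brighter. Offset with the ISO: 6400 → 3200 → 1600.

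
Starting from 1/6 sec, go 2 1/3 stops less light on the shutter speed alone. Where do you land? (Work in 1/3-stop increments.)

Shutter speed: 1/6 → 1/8 → 1/10 → 1/13 → 1/15 → 1/20 → 1/25 → 1/30 — 2 1/3 stops shorter (darker).

1/30s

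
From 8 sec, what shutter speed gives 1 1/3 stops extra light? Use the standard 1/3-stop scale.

20 s

Shutter speed: 8 → 10 → 13 → 15 → 20 — 1 1/3 stops longer (brighter).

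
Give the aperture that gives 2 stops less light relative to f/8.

Aperture: f/8 → f/11 → f/16 — 2 stops narrower (darker).

f/16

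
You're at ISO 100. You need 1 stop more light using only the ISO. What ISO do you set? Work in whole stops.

ISO: 100 → 200 — 1 stop higher (brighter).

ISO 200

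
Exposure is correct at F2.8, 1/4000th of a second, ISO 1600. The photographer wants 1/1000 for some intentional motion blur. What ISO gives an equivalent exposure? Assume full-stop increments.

ISO 400

Shutter speed: 1/4000 → 1/2000 → 1/1000 — 2 stops longer (brighter).
Need 2 stops darker from the ISO: 1600 → 800 → 400.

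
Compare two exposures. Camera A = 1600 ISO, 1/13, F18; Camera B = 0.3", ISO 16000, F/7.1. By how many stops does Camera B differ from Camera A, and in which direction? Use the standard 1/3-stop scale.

Aperture: f/18 → f/16 → f/14 → f/13 → f/11 → f/10 → f/9 → f/8 → f/7.1 — 2 2/3 stops wider (brighter).
Shutter speed: 1/13 → 1/10 → 1/8 → 1/6 → 1/5 → 1/4 → 0.3 — 2 stops slower (brighter).
ISO: 1600 → 2000 → 2500 → 3200 → 4000 → 5000 → 6400 → 8000 → 10000 → 12800 → 16000 — 3 1/3 stops higher (brighter).
Net: +2 2/3 +2 +3 1/3 = +8 stops.

8 stops brighter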